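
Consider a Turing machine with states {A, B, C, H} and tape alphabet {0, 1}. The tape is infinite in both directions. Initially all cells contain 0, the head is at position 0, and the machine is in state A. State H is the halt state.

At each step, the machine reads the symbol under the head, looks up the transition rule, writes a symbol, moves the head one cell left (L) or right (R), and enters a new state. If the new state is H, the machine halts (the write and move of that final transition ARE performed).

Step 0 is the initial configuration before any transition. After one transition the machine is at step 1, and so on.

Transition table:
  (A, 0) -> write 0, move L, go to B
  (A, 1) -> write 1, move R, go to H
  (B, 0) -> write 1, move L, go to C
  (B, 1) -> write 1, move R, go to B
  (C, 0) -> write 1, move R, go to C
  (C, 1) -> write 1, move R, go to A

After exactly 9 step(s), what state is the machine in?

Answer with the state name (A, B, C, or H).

Step 1: in state A at pos 0, read 0 -> (A,0)->write 0,move L,goto B. Now: state=B, head=-1, tape[-2..1]=0000 (head:  ^)
Step 2: in state B at pos -1, read 0 -> (B,0)->write 1,move L,goto C. Now: state=C, head=-2, tape[-3..1]=00100 (head:  ^)
Step 3: in state C at pos -2, read 0 -> (C,0)->write 1,move R,goto C. Now: state=C, head=-1, tape[-3..1]=01100 (head:   ^)
Step 4: in state C at pos -1, read 1 -> (C,1)->write 1,move R,goto A. Now: state=A, head=0, tape[-3..1]=01100 (head:    ^)
Step 5: in state A at pos 0, read 0 -> (A,0)->write 0,move L,goto B. Now: state=B, head=-1, tape[-3..1]=01100 (head:   ^)
Step 6: in state B at pos -1, read 1 -> (B,1)->write 1,move R,goto B. Now: state=B, head=0, tape[-3..1]=01100 (head:    ^)
Step 7: in state B at pos 0, read 0 -> (B,0)->write 1,move L,goto C. Now: state=C, head=-1, tape[-3..1]=01110 (head:   ^)
Step 8: in state C at pos -1, read 1 -> (C,1)->write 1,move R,goto A. Now: state=A, head=0, tape[-3..1]=01110 (head:    ^)
Step 9: in state A at pos 0, read 1 -> (A,1)->write 1,move R,goto H. Now: state=H, head=1, tape[-3..2]=011100 (head:     ^)

Answer: H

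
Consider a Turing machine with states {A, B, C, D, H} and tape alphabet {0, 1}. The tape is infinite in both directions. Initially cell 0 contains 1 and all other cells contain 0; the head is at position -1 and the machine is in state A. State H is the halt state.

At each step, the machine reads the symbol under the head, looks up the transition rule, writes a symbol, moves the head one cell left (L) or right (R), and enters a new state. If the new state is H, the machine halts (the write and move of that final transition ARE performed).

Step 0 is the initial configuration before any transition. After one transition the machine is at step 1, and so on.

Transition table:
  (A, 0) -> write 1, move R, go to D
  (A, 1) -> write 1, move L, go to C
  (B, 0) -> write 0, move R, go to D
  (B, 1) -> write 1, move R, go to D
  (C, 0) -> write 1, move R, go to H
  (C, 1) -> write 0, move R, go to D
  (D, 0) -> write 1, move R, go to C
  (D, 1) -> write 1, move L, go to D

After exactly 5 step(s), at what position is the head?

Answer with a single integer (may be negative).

Step 1: in state A at pos -1, read 0 -> (A,0)->write 1,move R,goto D. Now: state=D, head=0, tape[-2..1]=0110 (head:   ^)
Step 2: in state D at pos 0, read 1 -> (D,1)->write 1,move L,goto D. Now: state=D, head=-1, tape[-2..1]=0110 (head:  ^)
Step 3: in state D at pos -1, read 1 -> (D,1)->write 1,move L,goto D. Now: state=D, head=-2, tape[-3..1]=00110 (head:  ^)
Step 4: in state D at pos -2, read 0 -> (D,0)->write 1,move R,goto C. Now: state=C, head=-1, tape[-3..1]=01110 (head:   ^)
Step 5: in state C at pos -1, read 1 -> (C,1)->write 0,move R,goto D. Now: state=D, head=0, tape[-3..1]=01010 (head:    ^)

Answer: 0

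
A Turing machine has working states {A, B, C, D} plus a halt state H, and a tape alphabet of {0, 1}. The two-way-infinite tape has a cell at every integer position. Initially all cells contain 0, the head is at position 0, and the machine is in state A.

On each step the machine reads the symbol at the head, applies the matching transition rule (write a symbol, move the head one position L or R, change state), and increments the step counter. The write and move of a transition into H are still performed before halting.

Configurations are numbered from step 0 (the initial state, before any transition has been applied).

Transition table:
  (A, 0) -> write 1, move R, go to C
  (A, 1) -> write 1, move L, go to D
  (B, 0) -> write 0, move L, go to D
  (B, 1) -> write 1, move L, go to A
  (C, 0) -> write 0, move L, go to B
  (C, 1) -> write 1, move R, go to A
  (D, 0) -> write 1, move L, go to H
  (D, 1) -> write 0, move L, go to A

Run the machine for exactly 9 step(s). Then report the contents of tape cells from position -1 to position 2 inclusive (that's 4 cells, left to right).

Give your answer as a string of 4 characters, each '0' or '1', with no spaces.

Step 1: in state A at pos 0, read 0 -> (A,0)->write 1,move R,goto C. Now: state=C, head=1, tape[-1..2]=0100 (head:   ^)
Step 2: in state C at pos 1, read 0 -> (C,0)->write 0,move L,goto B. Now: state=B, head=0, tape[-1..2]=0100 (head:  ^)
Step 3: in state B at pos 0, read 1 -> (B,1)->write 1,move L,goto A. Now: state=A, head=-1, tape[-2..2]=00100 (head:  ^)
Step 4: in state A at pos -1, read 0 -> (A,0)->write 1,move R,goto C. Now: state=C, head=0, tape[-2..2]=01100 (head:   ^)
Step 5: in state C at pos 0, read 1 -> (C,1)->write 1,move R,goto A. Now: state=A, head=1, tape[-2..2]=01100 (head:    ^)
Step 6: in state A at pos 1, read 0 -> (A,0)->write 1,move R,goto C. Now: state=C, head=2, tape[-2..3]=011100 (head:     ^)
Step 7: in state C at pos 2, read 0 -> (C,0)->write 0,move L,goto B. Now: state=B, head=1, tape[-2..3]=011100 (head:    ^)
Step 8: in state B at pos 1, read 1 -> (B,1)->write 1,move L,goto A. Now: state=A, head=0, tape[-2..3]=011100 (head:   ^)
Step 9: in state A at pos 0, read 1 -> (A,1)->write 1,move L,goto D. Now: state=D, head=-1, tape[-2..3]=011100 (head:  ^)

Answer: 1110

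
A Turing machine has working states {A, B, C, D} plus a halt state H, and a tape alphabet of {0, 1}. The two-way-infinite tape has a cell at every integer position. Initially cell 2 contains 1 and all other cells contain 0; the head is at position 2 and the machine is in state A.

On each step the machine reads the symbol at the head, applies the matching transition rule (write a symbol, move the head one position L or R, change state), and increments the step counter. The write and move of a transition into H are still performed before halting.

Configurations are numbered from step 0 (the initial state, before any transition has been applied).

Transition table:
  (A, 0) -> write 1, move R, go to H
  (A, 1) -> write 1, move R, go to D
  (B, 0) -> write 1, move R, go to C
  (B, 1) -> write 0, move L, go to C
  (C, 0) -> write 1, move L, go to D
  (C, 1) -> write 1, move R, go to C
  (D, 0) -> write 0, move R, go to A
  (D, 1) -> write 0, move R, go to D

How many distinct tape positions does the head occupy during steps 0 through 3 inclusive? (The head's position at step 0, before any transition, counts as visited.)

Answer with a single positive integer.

Answer: 4

Derivation:
Step 1: in state A at pos 2, read 1 -> (A,1)->write 1,move R,goto D. Now: state=D, head=3, tape[1..4]=0100 (head:   ^)
Step 2: in state D at pos 3, read 0 -> (D,0)->write 0,move R,goto A. Now: state=A, head=4, tape[1..5]=01000 (head:    ^)
Step 3: in state A at pos 4, read 0 -> (A,0)->write 1,move R,goto H. Now: state=H, head=5, tape[1..6]=010100 (head:     ^)
Head positions at steps 0..3: starting at 2, distinct positions visited = {2, 3, 4, 5} -> 4 position(s)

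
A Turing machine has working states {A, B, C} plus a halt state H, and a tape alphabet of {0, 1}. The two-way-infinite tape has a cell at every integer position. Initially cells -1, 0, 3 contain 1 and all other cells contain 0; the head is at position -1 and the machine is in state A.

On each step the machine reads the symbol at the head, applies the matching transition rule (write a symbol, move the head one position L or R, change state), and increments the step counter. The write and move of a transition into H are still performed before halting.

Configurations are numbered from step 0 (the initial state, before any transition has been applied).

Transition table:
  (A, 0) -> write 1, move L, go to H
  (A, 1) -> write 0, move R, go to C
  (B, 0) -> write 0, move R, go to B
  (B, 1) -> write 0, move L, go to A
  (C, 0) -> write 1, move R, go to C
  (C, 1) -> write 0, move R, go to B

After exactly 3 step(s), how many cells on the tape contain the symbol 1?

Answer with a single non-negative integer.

Answer: 1

Derivation:
Step 1: in state A at pos -1, read 1 -> (A,1)->write 0,move R,goto C. Now: state=C, head=0, tape[-2..4]=0010010 (head:   ^)
Step 2: in state C at pos 0, read 1 -> (C,1)->write 0,move R,goto B. Now: state=B, head=1, tape[-2..4]=0000010 (head:    ^)
Step 3: in state B at pos 1, read 0 -> (B,0)->write 0,move R,goto B. Now: state=B, head=2, tape[-2..4]=0000010 (head:     ^)
Cells containing 1 after step 3: {3} -> 1 cell(s)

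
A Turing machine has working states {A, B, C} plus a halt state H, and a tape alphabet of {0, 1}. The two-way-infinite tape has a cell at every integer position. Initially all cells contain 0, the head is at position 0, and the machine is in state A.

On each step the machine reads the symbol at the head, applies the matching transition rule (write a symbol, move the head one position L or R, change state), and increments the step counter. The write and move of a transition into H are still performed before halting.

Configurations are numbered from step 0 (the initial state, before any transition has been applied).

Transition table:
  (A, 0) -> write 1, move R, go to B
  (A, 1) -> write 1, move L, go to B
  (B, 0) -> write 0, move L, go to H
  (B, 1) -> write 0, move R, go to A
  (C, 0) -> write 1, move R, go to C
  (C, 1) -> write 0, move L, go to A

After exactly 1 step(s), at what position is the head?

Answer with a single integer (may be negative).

Answer: 1

Derivation:
Step 1: in state A at pos 0, read 0 -> (A,0)->write 1,move R,goto B. Now: state=B, head=1, tape[-1..2]=0100 (head:   ^)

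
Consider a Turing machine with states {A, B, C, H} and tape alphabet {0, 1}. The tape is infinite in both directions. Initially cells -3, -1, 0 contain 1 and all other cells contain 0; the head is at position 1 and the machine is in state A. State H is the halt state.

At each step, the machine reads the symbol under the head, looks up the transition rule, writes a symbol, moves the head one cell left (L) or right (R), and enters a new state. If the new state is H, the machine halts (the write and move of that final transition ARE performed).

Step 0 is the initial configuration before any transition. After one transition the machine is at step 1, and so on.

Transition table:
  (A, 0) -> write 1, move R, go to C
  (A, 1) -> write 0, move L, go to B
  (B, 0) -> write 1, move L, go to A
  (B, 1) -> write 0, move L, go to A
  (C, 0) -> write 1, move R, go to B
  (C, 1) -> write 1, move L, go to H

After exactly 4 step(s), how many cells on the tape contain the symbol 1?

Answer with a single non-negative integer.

Step 1: in state A at pos 1, read 0 -> (A,0)->write 1,move R,goto C. Now: state=C, head=2, tape[-4..3]=01011100 (head:       ^)
Step 2: in state C at pos 2, read 0 -> (C,0)->write 1,move R,goto B. Now: state=B, head=3, tape[-4..4]=010111100 (head:        ^)
Step 3: in state B at pos 3, read 0 -> (B,0)->write 1,move L,goto A. Now: state=A, head=2, tape[-4..4]=010111110 (head:       ^)
Step 4: in state A at pos 2, read 1 -> (A,1)->write 0,move L,goto B. Now: state=B, head=1, tape[-4..4]=010111010 (head:      ^)
Cells containing 1 after step 4: {-3, -1, 0, 1, 3} -> 5 cell(s)

Answer: 5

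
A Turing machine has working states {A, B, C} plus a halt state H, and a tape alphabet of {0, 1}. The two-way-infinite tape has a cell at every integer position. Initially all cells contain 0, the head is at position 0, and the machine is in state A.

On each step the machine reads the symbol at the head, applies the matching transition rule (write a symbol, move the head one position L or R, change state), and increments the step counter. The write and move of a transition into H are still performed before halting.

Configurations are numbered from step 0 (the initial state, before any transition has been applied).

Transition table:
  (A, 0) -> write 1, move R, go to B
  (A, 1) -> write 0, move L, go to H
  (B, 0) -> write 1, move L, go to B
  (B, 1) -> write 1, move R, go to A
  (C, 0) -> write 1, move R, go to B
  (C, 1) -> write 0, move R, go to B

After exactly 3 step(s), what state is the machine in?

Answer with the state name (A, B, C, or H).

Answer: A

Derivation:
Step 1: in state A at pos 0, read 0 -> (A,0)->write 1,move R,goto B. Now: state=B, head=1, tape[-1..2]=0100 (head:   ^)
Step 2: in state B at pos 1, read 0 -> (B,0)->write 1,move L,goto B. Now: state=B, head=0, tape[-1..2]=0110 (head:  ^)
Step 3: in state B at pos 0, read 1 -> (B,1)->write 1,move R,goto A. Now: state=A, head=1, tape[-1..2]=0110 (head:   ^)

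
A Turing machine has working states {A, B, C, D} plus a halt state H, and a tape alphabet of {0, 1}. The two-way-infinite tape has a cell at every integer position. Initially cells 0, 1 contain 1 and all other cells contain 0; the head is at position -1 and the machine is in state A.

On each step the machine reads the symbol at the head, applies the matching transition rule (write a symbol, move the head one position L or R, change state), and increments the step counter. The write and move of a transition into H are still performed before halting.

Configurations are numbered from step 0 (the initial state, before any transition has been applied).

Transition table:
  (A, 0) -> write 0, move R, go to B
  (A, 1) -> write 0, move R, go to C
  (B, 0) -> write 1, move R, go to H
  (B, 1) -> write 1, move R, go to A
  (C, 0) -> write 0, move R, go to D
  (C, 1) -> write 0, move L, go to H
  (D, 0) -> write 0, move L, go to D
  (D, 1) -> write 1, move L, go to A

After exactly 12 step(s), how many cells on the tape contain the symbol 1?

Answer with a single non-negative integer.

Answer: 2

Derivation:
Step 1: in state A at pos -1, read 0 -> (A,0)->write 0,move R,goto B. Now: state=B, head=0, tape[-2..2]=00110 (head:   ^)
Step 2: in state B at pos 0, read 1 -> (B,1)->write 1,move R,goto A. Now: state=A, head=1, tape[-2..2]=00110 (head:    ^)
Step 3: in state A at pos 1, read 1 -> (A,1)->write 0,move R,goto C. Now: state=C, head=2, tape[-2..3]=001000 (head:     ^)
Step 4: in state C at pos 2, read 0 -> (C,0)->write 0,move R,goto D. Now: state=D, head=3, tape[-2..4]=0010000 (head:      ^)
Step 5: in state D at pos 3, read 0 -> (D,0)->write 0,move L,goto D. Now: state=D, head=2, tape[-2..4]=0010000 (head:     ^)
Step 6: in state D at pos 2, read 0 -> (D,0)->write 0,move L,goto D. Now: state=D, head=1, tape[-2..4]=0010000 (head:    ^)
Step 7: in state D at pos 1, read 0 -> (D,0)->write 0,move L,goto D. Now: state=D, head=0, tape[-2..4]=0010000 (head:   ^)
Step 8: in state D at pos 0, read 1 -> (D,1)->write 1,move L,goto A. Now: state=A, head=-1, tape[-2..4]=0010000 (head:  ^)
Step 9: in state A at pos -1, read 0 -> (A,0)->write 0,move R,goto B. Now: state=B, head=0, tape[-2..4]=0010000 (head:   ^)
Step 10: in state B at pos 0, read 1 -> (B,1)->write 1,move R,goto A. Now: state=A, head=1, tape[-2..4]=0010000 (head:    ^)
Step 11: in state A at pos 1, read 0 -> (A,0)->write 0,move R,goto B. Now: state=B, head=2, tape[-2..4]=0010000 (head:     ^)
Step 12: in state B at pos 2, read 0 -> (B,0)->write 1,move R,goto H. Now: state=H, head=3, tape[-2..4]=0010100 (head:      ^)
Cells containing 1 after step 12: {0, 2} -> 2 cell(s)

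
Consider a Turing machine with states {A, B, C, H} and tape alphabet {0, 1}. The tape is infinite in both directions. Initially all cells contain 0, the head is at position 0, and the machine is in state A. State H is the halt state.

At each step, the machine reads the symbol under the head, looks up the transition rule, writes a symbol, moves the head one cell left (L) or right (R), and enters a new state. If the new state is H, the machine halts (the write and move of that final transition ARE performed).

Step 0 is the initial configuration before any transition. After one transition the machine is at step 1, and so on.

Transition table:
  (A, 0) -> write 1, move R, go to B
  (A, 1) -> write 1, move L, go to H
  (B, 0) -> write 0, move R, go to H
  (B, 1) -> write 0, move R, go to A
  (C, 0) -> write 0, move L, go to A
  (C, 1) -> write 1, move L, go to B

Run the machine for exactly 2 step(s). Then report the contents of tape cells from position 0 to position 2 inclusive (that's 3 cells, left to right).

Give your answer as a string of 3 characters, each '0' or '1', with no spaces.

Answer: 100

Derivation:
Step 1: in state A at pos 0, read 0 -> (A,0)->write 1,move R,goto B. Now: state=B, head=1, tape[-1..2]=0100 (head:   ^)
Step 2: in state B at pos 1, read 0 -> (B,0)->write 0,move R,goto H. Now: state=H, head=2, tape[-1..3]=01000 (head:    ^)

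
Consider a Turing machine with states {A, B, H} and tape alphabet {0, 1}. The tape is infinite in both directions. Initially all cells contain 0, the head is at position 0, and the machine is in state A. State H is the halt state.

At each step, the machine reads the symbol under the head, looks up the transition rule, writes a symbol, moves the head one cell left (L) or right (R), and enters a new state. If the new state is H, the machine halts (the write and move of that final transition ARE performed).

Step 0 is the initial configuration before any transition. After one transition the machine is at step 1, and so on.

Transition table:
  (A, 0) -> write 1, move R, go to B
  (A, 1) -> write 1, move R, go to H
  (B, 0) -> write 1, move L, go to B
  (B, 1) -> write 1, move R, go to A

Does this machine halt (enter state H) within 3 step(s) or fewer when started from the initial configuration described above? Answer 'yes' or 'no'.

Answer: no

Derivation:
Step 1: in state A at pos 0, read 0 -> (A,0)->write 1,move R,goto B. Now: state=B, head=1, tape[-1..2]=0100 (head:   ^)
Step 2: in state B at pos 1, read 0 -> (B,0)->write 1,move L,goto B. Now: state=B, head=0, tape[-1..2]=0110 (head:  ^)
Step 3: in state B at pos 0, read 1 -> (B,1)->write 1,move R,goto A. Now: state=A, head=1, tape[-1..2]=0110 (head:   ^)
After 3 step(s): state = A (not H) -> not halted within 3 -> no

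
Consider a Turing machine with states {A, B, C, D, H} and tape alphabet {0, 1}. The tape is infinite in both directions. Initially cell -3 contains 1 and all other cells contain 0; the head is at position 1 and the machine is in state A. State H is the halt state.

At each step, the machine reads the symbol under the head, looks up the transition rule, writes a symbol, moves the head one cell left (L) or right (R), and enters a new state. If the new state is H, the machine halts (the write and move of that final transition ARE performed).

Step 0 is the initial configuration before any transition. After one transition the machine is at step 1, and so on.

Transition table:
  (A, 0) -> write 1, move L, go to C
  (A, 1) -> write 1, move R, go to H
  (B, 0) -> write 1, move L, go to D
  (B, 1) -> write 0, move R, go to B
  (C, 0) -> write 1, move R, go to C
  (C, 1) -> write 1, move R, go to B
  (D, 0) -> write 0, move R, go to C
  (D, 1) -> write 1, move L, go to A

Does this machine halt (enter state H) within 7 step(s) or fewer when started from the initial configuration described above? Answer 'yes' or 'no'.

Step 1: in state A at pos 1, read 0 -> (A,0)->write 1,move L,goto C. Now: state=C, head=0, tape[-4..2]=0100010 (head:     ^)
Step 2: in state C at pos 0, read 0 -> (C,0)->write 1,move R,goto C. Now: state=C, head=1, tape[-4..2]=0100110 (head:      ^)
Step 3: in state C at pos 1, read 1 -> (C,1)->write 1,move R,goto B. Now: state=B, head=2, tape[-4..3]=01001100 (head:       ^)
Step 4: in state B at pos 2, read 0 -> (B,0)->write 1,move L,goto D. Now: state=D, head=1, tape[-4..3]=01001110 (head:      ^)
Step 5: in state D at pos 1, read 1 -> (D,1)->write 1,move L,goto A. Now: state=A, head=0, tape[-4..3]=01001110 (head:     ^)
Step 6: in state A at pos 0, read 1 -> (A,1)->write 1,move R,goto H. Now: state=H, head=1, tape[-4..3]=01001110 (head:      ^)
State H reached at step 6; 6 <= 7 -> yes

Answer: yes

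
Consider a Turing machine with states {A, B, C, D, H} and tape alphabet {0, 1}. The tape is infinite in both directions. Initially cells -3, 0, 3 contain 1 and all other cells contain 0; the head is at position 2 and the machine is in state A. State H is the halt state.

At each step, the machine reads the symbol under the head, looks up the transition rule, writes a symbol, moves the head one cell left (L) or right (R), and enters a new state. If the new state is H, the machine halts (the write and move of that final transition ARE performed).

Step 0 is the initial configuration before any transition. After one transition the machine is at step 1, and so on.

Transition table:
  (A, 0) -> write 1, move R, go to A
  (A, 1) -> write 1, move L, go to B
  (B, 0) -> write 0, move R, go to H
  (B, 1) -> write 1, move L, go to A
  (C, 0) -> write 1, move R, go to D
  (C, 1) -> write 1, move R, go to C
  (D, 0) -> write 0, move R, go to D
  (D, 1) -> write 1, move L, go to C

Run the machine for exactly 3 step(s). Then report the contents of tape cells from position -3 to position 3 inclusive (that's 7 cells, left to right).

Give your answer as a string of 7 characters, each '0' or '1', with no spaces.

Answer: 1001011

Derivation:
Step 1: in state A at pos 2, read 0 -> (A,0)->write 1,move R,goto A. Now: state=A, head=3, tape[-4..4]=010010110 (head:        ^)
Step 2: in state A at pos 3, read 1 -> (A,1)->write 1,move L,goto B. Now: state=B, head=2, tape[-4..4]=010010110 (head:       ^)
Step 3: in state B at pos 2, read 1 -> (B,1)->write 1,move L,goto A. Now: state=A, head=1, tape[-4..4]=010010110 (head:      ^)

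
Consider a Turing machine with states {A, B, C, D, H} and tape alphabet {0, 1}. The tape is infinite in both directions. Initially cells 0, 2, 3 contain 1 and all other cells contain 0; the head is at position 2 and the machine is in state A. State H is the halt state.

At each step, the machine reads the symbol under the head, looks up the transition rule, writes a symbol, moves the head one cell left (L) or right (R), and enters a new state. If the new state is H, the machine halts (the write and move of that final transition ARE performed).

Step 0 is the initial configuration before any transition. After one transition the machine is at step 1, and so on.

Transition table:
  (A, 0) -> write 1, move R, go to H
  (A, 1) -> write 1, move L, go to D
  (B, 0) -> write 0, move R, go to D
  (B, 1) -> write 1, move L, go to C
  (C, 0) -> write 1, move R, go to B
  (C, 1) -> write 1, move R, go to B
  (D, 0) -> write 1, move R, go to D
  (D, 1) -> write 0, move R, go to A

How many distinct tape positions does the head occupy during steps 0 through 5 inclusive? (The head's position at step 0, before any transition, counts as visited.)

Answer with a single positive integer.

Answer: 3

Derivation:
Step 1: in state A at pos 2, read 1 -> (A,1)->write 1,move L,goto D. Now: state=D, head=1, tape[-1..4]=010110 (head:   ^)
Step 2: in state D at pos 1, read 0 -> (D,0)->write 1,move R,goto D. Now: state=D, head=2, tape[-1..4]=011110 (head:    ^)
Step 3: in state D at pos 2, read 1 -> (D,1)->write 0,move R,goto A. Now: state=A, head=3, tape[-1..4]=011010 (head:     ^)
Step 4: in state A at pos 3, read 1 -> (A,1)->write 1,move L,goto D. Now: state=D, head=2, tape[-1..4]=011010 (head:    ^)
Step 5: in state D at pos 2, read 0 -> (D,0)->write 1,move R,goto D. Now: state=D, head=3, tape[-1..4]=011110 (head:     ^)
Head positions at steps 0..5: starting at 2, distinct positions visited = {1, 2, 3} -> 3 position(s)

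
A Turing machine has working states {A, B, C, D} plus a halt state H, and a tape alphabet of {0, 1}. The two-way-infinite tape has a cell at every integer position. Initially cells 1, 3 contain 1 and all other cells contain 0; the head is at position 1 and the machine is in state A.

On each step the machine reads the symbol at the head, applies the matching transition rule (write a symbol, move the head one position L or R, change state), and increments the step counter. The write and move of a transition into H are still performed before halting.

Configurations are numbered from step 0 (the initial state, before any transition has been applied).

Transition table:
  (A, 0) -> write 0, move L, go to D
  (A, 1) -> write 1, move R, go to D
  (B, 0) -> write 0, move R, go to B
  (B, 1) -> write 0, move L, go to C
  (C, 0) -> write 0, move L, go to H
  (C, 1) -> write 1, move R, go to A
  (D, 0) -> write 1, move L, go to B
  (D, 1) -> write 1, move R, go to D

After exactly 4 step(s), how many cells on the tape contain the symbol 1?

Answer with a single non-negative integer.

Step 1: in state A at pos 1, read 1 -> (A,1)->write 1,move R,goto D. Now: state=D, head=2, tape[0..4]=01010 (head:   ^)
Step 2: in state D at pos 2, read 0 -> (D,0)->write 1,move L,goto B. Now: state=B, head=1, tape[0..4]=01110 (head:  ^)
Step 3: in state B at pos 1, read 1 -> (B,1)->write 0,move L,goto C. Now: state=C, head=0, tape[-1..4]=000110 (head:  ^)
Step 4: in state C at pos 0, read 0 -> (C,0)->write 0,move L,goto H. Now: state=H, head=-1, tape[-2..4]=0000110 (head:  ^)
Cells containing 1 after step 4: {2, 3} -> 2 cell(s)

Answer: 2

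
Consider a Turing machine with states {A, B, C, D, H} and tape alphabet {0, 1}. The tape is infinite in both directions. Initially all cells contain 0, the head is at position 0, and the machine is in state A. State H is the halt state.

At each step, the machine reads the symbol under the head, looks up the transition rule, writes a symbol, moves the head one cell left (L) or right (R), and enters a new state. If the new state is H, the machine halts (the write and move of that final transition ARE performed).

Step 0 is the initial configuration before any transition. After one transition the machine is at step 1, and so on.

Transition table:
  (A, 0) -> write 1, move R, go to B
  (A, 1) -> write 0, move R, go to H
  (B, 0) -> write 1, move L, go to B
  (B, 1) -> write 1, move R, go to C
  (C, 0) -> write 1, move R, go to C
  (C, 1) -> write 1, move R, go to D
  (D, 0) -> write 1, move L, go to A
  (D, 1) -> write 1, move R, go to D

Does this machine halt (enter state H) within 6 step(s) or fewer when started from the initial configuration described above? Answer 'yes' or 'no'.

Step 1: in state A at pos 0, read 0 -> (A,0)->write 1,move R,goto B. Now: state=B, head=1, tape[-1..2]=0100 (head:   ^)
Step 2: in state B at pos 1, read 0 -> (B,0)->write 1,move L,goto B. Now: state=B, head=0, tape[-1..2]=0110 (head:  ^)
Step 3: in state B at pos 0, read 1 -> (B,1)->write 1,move R,goto C. Now: state=C, head=1, tape[-1..2]=0110 (head:   ^)
Step 4: in state C at pos 1, read 1 -> (C,1)->write 1,move R,goto D. Now: state=D, head=2, tape[-1..3]=01100 (head:    ^)
Step 5: in state D at pos 2, read 0 -> (D,0)->write 1,move L,goto A. Now: state=A, head=1, tape[-1..3]=01110 (head:   ^)
Step 6: in state A at pos 1, read 1 -> (A,1)->write 0,move R,goto H. Now: state=H, head=2, tape[-1..3]=01010 (head:    ^)
State H reached at step 6; 6 <= 6 -> yes

Answer: yes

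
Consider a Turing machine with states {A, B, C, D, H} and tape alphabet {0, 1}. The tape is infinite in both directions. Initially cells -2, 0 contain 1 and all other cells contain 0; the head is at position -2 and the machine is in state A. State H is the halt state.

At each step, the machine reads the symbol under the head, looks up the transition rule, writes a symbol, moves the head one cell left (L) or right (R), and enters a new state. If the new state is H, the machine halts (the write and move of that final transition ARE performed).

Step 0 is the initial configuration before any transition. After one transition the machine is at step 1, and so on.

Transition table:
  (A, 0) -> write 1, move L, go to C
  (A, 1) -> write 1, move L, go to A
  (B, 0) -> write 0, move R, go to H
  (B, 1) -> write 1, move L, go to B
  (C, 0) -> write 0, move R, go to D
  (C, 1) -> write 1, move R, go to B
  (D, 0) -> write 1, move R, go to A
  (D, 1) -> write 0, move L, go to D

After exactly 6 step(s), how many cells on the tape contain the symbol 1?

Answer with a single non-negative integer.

Step 1: in state A at pos -2, read 1 -> (A,1)->write 1,move L,goto A. Now: state=A, head=-3, tape[-4..1]=001010 (head:  ^)
Step 2: in state A at pos -3, read 0 -> (A,0)->write 1,move L,goto C. Now: state=C, head=-4, tape[-5..1]=0011010 (head:  ^)
Step 3: in state C at pos -4, read 0 -> (C,0)->write 0,move R,goto D. Now: state=D, head=-3, tape[-5..1]=0011010 (head:   ^)
Step 4: in state D at pos -3, read 1 -> (D,1)->write 0,move L,goto D. Now: state=D, head=-4, tape[-5..1]=0001010 (head:  ^)
Step 5: in state D at pos -4, read 0 -> (D,0)->write 1,move R,goto A. Now: state=A, head=-3, tape[-5..1]=0101010 (head:   ^)
Step 6: in state A at pos -3, read 0 -> (A,0)->write 1,move L,goto C. Now: state=C, head=-4, tape[-5..1]=0111010 (head:  ^)
Cells containing 1 after step 6: {-4, -3, -2, 0} -> 4 cell(s)

Answer: 4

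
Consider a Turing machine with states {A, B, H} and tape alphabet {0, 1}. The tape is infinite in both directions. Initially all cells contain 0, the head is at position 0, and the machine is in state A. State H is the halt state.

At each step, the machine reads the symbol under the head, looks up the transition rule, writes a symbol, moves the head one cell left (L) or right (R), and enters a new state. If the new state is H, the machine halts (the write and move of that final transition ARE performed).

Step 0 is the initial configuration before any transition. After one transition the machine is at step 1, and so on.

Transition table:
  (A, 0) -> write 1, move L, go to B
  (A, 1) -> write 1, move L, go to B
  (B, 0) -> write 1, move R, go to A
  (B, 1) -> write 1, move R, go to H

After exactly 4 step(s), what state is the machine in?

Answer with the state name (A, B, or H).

Answer: H

Derivation:
Step 1: in state A at pos 0, read 0 -> (A,0)->write 1,move L,goto B. Now: state=B, head=-1, tape[-2..1]=0010 (head:  ^)
Step 2: in state B at pos -1, read 0 -> (B,0)->write 1,move R,goto A. Now: state=A, head=0, tape[-2..1]=0110 (head:   ^)
Step 3: in state A at pos 0, read 1 -> (A,1)->write 1,move L,goto B. Now: state=B, head=-1, tape[-2..1]=0110 (head:  ^)
Step 4: in state B at pos -1, read 1 -> (B,1)->write 1,move R,goto H. Now: state=H, head=0, tape[-2..1]=0110 (head:   ^)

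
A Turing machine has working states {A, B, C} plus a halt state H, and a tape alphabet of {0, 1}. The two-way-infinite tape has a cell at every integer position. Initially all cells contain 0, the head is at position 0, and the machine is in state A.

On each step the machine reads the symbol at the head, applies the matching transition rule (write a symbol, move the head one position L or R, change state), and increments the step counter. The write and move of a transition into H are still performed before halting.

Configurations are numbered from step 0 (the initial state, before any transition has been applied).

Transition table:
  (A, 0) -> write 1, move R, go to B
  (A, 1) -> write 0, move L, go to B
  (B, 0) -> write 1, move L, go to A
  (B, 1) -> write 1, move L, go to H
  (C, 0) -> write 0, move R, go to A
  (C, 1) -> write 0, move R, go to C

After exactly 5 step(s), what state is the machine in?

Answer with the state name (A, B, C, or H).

Step 1: in state A at pos 0, read 0 -> (A,0)->write 1,move R,goto B. Now: state=B, head=1, tape[-1..2]=0100 (head:   ^)
Step 2: in state B at pos 1, read 0 -> (B,0)->write 1,move L,goto A. Now: state=A, head=0, tape[-1..2]=0110 (head:  ^)
Step 3: in state A at pos 0, read 1 -> (A,1)->write 0,move L,goto B. Now: state=B, head=-1, tape[-2..2]=00010 (head:  ^)
Step 4: in state B at pos -1, read 0 -> (B,0)->write 1,move L,goto A. Now: state=A, head=-2, tape[-3..2]=001010 (head:  ^)
Step 5: in state A at pos -2, read 0 -> (A,0)->write 1,move R,goto B. Now: state=B, head=-1, tape[-3..2]=011010 (head:   ^)

Answer: B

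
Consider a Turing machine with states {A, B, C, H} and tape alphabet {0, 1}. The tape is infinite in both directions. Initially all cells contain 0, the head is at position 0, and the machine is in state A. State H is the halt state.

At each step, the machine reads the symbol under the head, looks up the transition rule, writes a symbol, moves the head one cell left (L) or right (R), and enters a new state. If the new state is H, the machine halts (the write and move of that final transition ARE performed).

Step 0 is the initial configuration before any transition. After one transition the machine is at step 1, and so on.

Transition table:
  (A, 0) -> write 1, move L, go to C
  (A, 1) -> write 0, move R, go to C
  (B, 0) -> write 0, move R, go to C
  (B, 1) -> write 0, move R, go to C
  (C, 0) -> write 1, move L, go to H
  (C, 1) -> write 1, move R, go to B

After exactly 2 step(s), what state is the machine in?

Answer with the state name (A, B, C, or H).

Answer: H

Derivation:
Step 1: in state A at pos 0, read 0 -> (A,0)->write 1,move L,goto C. Now: state=C, head=-1, tape[-2..1]=0010 (head:  ^)
Step 2: in state C at pos -1, read 0 -> (C,0)->write 1,move L,goto H. Now: state=H, head=-2, tape[-3..1]=00110 (head:  ^)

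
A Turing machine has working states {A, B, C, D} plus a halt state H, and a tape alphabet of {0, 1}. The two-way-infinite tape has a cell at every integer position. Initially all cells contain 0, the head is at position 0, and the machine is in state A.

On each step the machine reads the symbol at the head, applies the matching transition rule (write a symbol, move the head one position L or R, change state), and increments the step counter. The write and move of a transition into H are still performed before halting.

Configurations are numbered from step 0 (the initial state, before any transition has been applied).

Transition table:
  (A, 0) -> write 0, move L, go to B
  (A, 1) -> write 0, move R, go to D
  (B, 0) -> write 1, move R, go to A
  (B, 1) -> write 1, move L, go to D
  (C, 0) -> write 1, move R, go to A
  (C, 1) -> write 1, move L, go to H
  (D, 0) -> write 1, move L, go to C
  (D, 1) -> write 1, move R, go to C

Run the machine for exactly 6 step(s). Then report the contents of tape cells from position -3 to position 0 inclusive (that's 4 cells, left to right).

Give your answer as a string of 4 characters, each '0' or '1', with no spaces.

Answer: 1110

Derivation:
Step 1: in state A at pos 0, read 0 -> (A,0)->write 0,move L,goto B. Now: state=B, head=-1, tape[-2..1]=0000 (head:  ^)
Step 2: in state B at pos -1, read 0 -> (B,0)->write 1,move R,goto A. Now: state=A, head=0, tape[-2..1]=0100 (head:   ^)
Step 3: in state A at pos 0, read 0 -> (A,0)->write 0,move L,goto B. Now: state=B, head=-1, tape[-2..1]=0100 (head:  ^)
Step 4: in state B at pos -1, read 1 -> (B,1)->write 1,move L,goto D. Now: state=D, head=-2, tape[-3..1]=00100 (head:  ^)
Step 5: in state D at pos -2, read 0 -> (D,0)->write 1,move L,goto C. Now: state=C, head=-3, tape[-4..1]=001100 (head:  ^)
Step 6: in state C at pos -3, read 0 -> (C,0)->write 1,move R,goto A. Now: state=A, head=-2, tape[-4..1]=011100 (head:   ^)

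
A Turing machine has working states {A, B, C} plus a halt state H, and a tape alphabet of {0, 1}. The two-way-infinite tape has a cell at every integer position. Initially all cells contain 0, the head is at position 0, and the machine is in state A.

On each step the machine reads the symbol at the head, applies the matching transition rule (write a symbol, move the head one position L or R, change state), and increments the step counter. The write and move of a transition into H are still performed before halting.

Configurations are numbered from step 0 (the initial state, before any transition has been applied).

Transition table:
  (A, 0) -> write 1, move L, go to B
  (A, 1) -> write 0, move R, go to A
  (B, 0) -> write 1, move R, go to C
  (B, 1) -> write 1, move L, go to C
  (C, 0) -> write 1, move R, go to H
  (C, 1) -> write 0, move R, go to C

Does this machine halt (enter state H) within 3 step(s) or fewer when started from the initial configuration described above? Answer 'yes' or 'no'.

Answer: no

Derivation:
Step 1: in state A at pos 0, read 0 -> (A,0)->write 1,move L,goto B. Now: state=B, head=-1, tape[-2..1]=0010 (head:  ^)
Step 2: in state B at pos -1, read 0 -> (B,0)->write 1,move R,goto C. Now: state=C, head=0, tape[-2..1]=0110 (head:   ^)
Step 3: in state C at pos 0, read 1 -> (C,1)->write 0,move R,goto C. Now: state=C, head=1, tape[-2..2]=01000 (head:    ^)
After 3 step(s): state = C (not H) -> not halted within 3 -> no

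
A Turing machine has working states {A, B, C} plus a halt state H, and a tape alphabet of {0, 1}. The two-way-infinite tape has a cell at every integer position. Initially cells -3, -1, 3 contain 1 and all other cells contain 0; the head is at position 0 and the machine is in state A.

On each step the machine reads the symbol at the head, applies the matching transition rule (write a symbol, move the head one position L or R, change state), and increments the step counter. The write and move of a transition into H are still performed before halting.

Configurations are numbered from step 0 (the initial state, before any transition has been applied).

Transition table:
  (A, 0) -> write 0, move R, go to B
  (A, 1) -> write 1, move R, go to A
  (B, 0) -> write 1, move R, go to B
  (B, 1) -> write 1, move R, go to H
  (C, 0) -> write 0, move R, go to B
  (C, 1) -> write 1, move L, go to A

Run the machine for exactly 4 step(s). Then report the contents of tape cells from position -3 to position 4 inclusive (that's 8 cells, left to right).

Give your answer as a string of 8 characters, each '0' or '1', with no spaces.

Answer: 10101110

Derivation:
Step 1: in state A at pos 0, read 0 -> (A,0)->write 0,move R,goto B. Now: state=B, head=1, tape[-4..4]=010100010 (head:      ^)
Step 2: in state B at pos 1, read 0 -> (B,0)->write 1,move R,goto B. Now: state=B, head=2, tape[-4..4]=010101010 (head:       ^)
Step 3: in state B at pos 2, read 0 -> (B,0)->write 1,move R,goto B. Now: state=B, head=3, tape[-4..4]=010101110 (head:        ^)
Step 4: in state B at pos 3, read 1 -> (B,1)->write 1,move R,goto H. Now: state=H, head=4, tape[-4..5]=0101011100 (head:         ^)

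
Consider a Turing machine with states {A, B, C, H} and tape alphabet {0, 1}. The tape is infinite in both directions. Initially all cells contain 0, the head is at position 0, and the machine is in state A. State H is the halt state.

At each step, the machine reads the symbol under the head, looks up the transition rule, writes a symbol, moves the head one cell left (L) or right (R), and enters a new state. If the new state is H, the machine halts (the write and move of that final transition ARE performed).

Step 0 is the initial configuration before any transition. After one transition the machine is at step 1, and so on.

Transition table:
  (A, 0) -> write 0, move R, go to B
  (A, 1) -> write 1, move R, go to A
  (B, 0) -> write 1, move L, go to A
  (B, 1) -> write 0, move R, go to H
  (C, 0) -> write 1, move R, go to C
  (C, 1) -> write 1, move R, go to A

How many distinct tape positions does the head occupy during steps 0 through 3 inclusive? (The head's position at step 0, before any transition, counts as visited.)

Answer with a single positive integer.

Step 1: in state A at pos 0, read 0 -> (A,0)->write 0,move R,goto B. Now: state=B, head=1, tape[-1..2]=0000 (head:   ^)
Step 2: in state B at pos 1, read 0 -> (B,0)->write 1,move L,goto A. Now: state=A, head=0, tape[-1..2]=0010 (head:  ^)
Step 3: in state A at pos 0, read 0 -> (A,0)->write 0,move R,goto B. Now: state=B, head=1, tape[-1..2]=0010 (head:   ^)
Head positions at steps 0..3: starting at 0, distinct positions visited = {0, 1} -> 2 position(s)

Answer: 2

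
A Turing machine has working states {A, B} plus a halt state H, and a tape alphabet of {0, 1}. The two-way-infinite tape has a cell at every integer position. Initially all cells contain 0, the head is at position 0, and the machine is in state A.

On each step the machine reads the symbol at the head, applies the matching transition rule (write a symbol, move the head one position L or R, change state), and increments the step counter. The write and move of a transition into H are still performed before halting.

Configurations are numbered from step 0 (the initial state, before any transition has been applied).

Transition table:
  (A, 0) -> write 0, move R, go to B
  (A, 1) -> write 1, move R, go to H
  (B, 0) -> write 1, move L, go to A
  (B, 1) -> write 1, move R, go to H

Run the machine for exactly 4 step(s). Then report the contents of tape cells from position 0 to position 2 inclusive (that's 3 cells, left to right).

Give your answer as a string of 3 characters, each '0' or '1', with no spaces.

Answer: 010

Derivation:
Step 1: in state A at pos 0, read 0 -> (A,0)->write 0,move R,goto B. Now: state=B, head=1, tape[-1..2]=0000 (head:   ^)
Step 2: in state B at pos 1, read 0 -> (B,0)->write 1,move L,goto A. Now: state=A, head=0, tape[-1..2]=0010 (head:  ^)
Step 3: in state A at pos 0, read 0 -> (A,0)->write 0,move R,goto B. Now: state=B, head=1, tape[-1..2]=0010 (head:   ^)
Step 4: in state B at pos 1, read 1 -> (B,1)->write 1,move R,goto H. Now: state=H, head=2, tape[-1..3]=00100 (head:    ^)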